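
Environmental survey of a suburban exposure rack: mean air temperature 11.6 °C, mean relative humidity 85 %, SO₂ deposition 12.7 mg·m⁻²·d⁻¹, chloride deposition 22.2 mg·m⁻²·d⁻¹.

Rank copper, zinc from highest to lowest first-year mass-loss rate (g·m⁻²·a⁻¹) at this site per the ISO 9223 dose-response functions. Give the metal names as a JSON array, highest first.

copper: T>10 °C ⇒ hinge -0.080·(11.6−10) = -0.1280
  SO₂ term: 0.0053·12.7^0.26·exp(0.059·85-0.1280) = 1.36
  Cl⁻ term: 0.01025·22.2^0.27·exp(0.036·85+0.049·11.6) = 0.8913
  r_corr = 1.36 + 0.8913 = 2.252 μm/a
  mass loss = 2.252 μm/a × 8.96 g/cm³ = 20.18 g·m⁻²·a⁻¹
zinc: f(T) = -0.071·(T−10) [T>10 °C] = -0.1136
  SO₂ term: 0.0129·12.7^0.44·exp(0.046·85-0.1136) = 1.758
  Cl⁻ term: 0.0175·22.2^0.57·exp(0.008·85+0.085·11.6) = 0.542
  r_corr = 1.758 + 0.542 = 2.3 μm/a
  mass loss = 2.3 μm/a × 7.14 g/cm³ = 16.42 g·m⁻²·a⁻¹
Ordering by g·m⁻²·a⁻¹: copper (20.2) > zinc (16.4)

["copper", "zinc"]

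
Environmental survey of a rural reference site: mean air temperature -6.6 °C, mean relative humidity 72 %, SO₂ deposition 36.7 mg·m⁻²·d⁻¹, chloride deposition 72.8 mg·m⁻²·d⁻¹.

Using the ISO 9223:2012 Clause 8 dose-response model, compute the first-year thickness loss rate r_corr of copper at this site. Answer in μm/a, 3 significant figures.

r_corr = 0.432 μm/a

copper: T≤10 °C ⇒ hinge +0.126·(-6.6−10) = -2.0916
  SO₂ term: 0.0053·36.7^0.26·exp(0.059·72-2.0916) = 0.1168
  Cl⁻ term: 0.01025·72.8^0.27·exp(0.036·72+0.049·-6.6) = 0.3153
  r_corr = 0.1168 + 0.3153 = 0.4322 μm/a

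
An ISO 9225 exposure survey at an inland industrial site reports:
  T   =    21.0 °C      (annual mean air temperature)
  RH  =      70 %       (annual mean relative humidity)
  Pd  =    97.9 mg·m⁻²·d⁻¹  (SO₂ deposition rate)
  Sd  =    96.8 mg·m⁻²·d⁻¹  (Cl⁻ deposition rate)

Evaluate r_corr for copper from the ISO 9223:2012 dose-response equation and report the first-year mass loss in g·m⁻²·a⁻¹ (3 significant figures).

copper: T>10 °C ⇒ hinge -0.080·(21.0−10) = -0.8800
  Pd branch = 0.0053·Pd^0.26·e^(0.059·RH+f) = 0.4501 μm/a
  Sd branch = 0.01025·Sd^0.27·e^(0.036·RH+0.049·T) = 1.225 μm/a
  sum: 0.4501 + 1.225 → r_corr = 1.675 μm/a
Convert to mass loss: 1.675 μm/a × 8.96 g/cm³ = 15.01 g·m⁻²·a⁻¹

r_corr = 15.0 g·m⁻²·a⁻¹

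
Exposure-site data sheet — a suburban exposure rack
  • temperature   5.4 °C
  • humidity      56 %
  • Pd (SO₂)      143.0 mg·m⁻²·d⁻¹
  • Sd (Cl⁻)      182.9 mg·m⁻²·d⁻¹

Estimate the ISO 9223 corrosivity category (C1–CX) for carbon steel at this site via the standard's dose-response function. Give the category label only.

carbon steel: f(T) = +0.150·(T−10) [T≤10 °C] = -0.6900
  SO₂ term: 1.77·143.0^0.52·exp(0.02·56-0.6900) = 35.93
  Sd branch = 0.102·Sd^0.62·e^(0.033·RH+0.04·T) = 20.3 μm/a
  r_corr = 35.93 + 20.3 = 56.24 μm/a
ISO 9223 Table 2 (carbon steel): 50 < 56.2 ≤ 80 μm/a ⇒ C4

C4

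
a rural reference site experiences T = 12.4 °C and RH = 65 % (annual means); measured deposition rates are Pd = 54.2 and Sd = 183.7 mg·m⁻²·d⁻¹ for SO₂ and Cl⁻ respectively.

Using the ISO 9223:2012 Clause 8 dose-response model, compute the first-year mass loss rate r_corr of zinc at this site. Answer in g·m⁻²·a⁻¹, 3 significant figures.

r_corr = 20.7 g·m⁻²·a⁻¹

zinc: temperature factor f = -0.071·(2.4) = -0.1704
  SO₂ term: 0.0129·54.2^0.44·exp(0.046·65-0.1704) = 1.253
  Cl⁻ term: 0.0175·183.7^0.57·exp(0.008·65+0.085·12.4) = 1.649
  sum: 1.253 + 1.649 → r_corr = 2.902 μm/a
Convert to mass loss: 2.902 μm/a × 7.14 g/cm³ = 20.72 g·m⁻²·a⁻¹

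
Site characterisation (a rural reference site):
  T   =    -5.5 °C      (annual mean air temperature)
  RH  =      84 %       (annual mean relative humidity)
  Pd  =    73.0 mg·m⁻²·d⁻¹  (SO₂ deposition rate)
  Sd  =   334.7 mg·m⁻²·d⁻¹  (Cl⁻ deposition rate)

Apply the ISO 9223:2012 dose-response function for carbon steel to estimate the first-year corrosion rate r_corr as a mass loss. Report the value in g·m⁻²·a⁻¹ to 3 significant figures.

carbon steel: T≤10 °C ⇒ hinge +0.150·(-5.5−10) = -2.3250
  sulphur-dioxide contribution → 8.645 μm/a
  chloride contribution → 48.11 μm/a
  ⇒ r_corr(carbon steel) = 56.75 μm/a
Convert to mass loss: 56.75 μm/a × 7.85 g/cm³ = 445.5 g·m⁻²·a⁻¹

r_corr = 446 g·m⁻²·a⁻¹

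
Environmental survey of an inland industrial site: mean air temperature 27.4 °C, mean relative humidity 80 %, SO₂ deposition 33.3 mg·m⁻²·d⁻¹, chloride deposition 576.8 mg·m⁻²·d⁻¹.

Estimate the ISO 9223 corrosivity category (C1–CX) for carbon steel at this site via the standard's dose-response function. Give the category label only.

CX

carbon steel: T>10 °C ⇒ hinge -0.054·(27.4−10) = -0.9396
  Pd branch = 1.77·Pd^0.52·e^(0.02·RH+f) = 21.21 μm/a
  Cl⁻ term: 0.102·576.8^0.62·exp(0.033·80+0.04·27.4) = 220.3
  r_corr = 21.21 + 220.3 = 241.5 μm/a
241 μm/a falls in (200, 700] for carbon steel → category CX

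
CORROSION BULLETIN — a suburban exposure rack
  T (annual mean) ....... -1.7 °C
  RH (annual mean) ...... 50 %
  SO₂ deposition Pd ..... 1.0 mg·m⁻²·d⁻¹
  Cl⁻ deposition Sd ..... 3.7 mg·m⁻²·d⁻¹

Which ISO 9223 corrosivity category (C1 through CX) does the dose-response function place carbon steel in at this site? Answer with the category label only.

carbon steel: f(T) = +0.150·(T−10) [T≤10 °C] = -1.7550
  Pd branch = 1.77·Pd^0.52·e^(0.02·RH+f) = 0.8319 μm/a
  Cl⁻ term: 0.102·3.7^0.62·exp(0.033·50+0.04·-1.7) = 1.117
  sum: 0.8319 + 1.117 → r_corr = 1.949 μm/a
ISO 9223 Table 2 (carbon steel): 1.3 < 1.95 ≤ 25 μm/a ⇒ C2

C2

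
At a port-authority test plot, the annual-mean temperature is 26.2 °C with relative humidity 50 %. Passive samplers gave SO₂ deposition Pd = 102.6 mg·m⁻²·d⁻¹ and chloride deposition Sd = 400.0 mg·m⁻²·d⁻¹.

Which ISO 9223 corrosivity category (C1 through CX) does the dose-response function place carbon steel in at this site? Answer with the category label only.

C5

carbon steel: f(T) = -0.054·(T−10) [T>10 °C] = -0.8748
  sulphur-dioxide contribution → 22.29 μm/a
  chloride contribution → 62.17 μm/a
  total first-year rate 84.47 μm/a
Category bounds: 80…200 μm/a bracket r_corr ⇒ C5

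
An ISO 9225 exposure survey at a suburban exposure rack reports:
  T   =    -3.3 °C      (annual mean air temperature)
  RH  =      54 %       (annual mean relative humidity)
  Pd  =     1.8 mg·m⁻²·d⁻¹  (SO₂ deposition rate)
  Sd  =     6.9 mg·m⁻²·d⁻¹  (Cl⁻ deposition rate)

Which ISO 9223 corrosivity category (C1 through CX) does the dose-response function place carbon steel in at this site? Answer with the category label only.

C2

carbon steel: temperature factor f = +0.150·(-13.3) = -1.9950
  sulphur-dioxide contribution → 0.9624 μm/a
  chloride contribution → 1.759 μm/a
  ⇒ r_corr(carbon steel) = 2.721 μm/a
2.72 μm/a falls in (1.3, 25] for carbon steel → category C2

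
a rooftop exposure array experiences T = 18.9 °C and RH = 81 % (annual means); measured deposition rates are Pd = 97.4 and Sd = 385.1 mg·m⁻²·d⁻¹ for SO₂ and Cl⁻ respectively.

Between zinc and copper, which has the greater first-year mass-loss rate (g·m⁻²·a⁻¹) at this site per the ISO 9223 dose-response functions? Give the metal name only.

zinc

zinc: T>10 °C ⇒ hinge -0.071·(18.9−10) = -0.6319
  sulphur-dioxide contribution → 2.135 μm/a
  chloride contribution → 4.965 μm/a
  ⇒ r_corr(zinc) = 7.1 μm/a
  mass loss = 7.1 μm/a × 7.14 g/cm³ = 50.69 g·m⁻²·a⁻¹
copper: temperature factor f = -0.080·(8.9) = -0.7120
  sulphur-dioxide contribution → 1.018 μm/a
  chloride contribution → 2.385 μm/a
  total first-year rate 3.402 μm/a
  mass loss = 3.402 μm/a × 8.96 g/cm³ = 30.48 g·m⁻²·a⁻¹
Ordering by g·m⁻²·a⁻¹: zinc (50.7) > copper (30.5)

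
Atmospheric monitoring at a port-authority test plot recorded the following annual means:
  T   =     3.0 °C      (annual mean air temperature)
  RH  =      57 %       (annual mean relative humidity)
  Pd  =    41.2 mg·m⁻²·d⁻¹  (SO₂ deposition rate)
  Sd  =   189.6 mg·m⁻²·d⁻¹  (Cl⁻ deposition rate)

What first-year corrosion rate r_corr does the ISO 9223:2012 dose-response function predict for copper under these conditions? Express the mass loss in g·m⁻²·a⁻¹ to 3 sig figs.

r_corr = 4.91 g·m⁻²·a⁻¹

copper: f(T) = +0.126·(T−10) [T≤10 °C] = -0.8820
  sulphur-dioxide contribution → 0.1666 μm/a
  chloride contribution → 0.3808 μm/a
  ⇒ r_corr(copper) = 0.5474 μm/a
Convert to mass loss: 0.5474 μm/a × 8.96 g/cm³ = 4.905 g·m⁻²·a⁻¹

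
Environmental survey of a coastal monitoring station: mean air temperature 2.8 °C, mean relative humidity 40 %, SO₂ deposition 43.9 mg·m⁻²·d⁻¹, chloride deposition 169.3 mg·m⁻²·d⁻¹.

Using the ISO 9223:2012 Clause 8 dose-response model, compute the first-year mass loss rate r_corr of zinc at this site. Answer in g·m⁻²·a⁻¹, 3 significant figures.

zinc: f(T) = +0.038·(T−10) [T≤10 °C] = -0.2736
  sulphur-dioxide contribution → 0.3263 μm/a
  chloride contribution → 0.5698 μm/a
  total first-year rate 0.896 μm/a
Convert to mass loss: 0.896 μm/a × 7.14 g/cm³ = 6.398 g·m⁻²·a⁻¹

r_corr = 6.40 g·m⁻²·a⁻¹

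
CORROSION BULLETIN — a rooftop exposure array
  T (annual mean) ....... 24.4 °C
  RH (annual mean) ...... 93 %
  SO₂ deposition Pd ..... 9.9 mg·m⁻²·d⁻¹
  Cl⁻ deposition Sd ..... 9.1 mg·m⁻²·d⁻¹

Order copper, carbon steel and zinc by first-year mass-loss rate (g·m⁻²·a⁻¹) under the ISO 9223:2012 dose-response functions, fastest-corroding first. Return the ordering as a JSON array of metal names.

["carbon steel", "copper", "zinc"]

copper: f(T) = -0.080·(T−10) [T>10 °C] = -1.1520
  SO₂ term: 0.0053·9.9^0.26·exp(0.059·93-1.1520) = 0.7342
  Sd branch = 0.01025·Sd^0.27·e^(0.036·RH+0.049·T) = 1.75 μm/a
  r_corr = 0.7342 + 1.75 = 2.484 μm/a
  mass loss = 2.484 μm/a × 8.96 g/cm³ = 22.25 g·m⁻²·a⁻¹
carbon steel: T>10 °C ⇒ hinge -0.054·(24.4−10) = -0.7776
  Pd branch = 1.77·Pd^0.52·e^(0.02·RH+f) = 17.21 μm/a
  Cl⁻ term: 0.102·9.1^0.62·exp(0.033·93+0.04·24.4) = 22.9
  r_corr = 17.21 + 22.9 = 40.11 μm/a
  mass loss = 40.11 μm/a × 7.85 g/cm³ = 314.9 g·m⁻²·a⁻¹
zinc: T>10 °C ⇒ hinge -0.071·(24.4−10) = -1.0224
  Pd branch = 0.0129·Pd^0.44·e^(0.046·RH+f) = 0.9174 μm/a
  Cl⁻ term: 0.0175·9.1^0.57·exp(0.008·93+0.085·24.4) = 1.032
  sum: 0.9174 + 1.032 → r_corr = 1.949 μm/a
  mass loss = 1.949 μm/a × 7.14 g/cm³ = 13.92 g·m⁻²·a⁻¹
Ordering by g·m⁻²·a⁻¹: carbon steel (315) > copper (22.3) > zinc (13.9)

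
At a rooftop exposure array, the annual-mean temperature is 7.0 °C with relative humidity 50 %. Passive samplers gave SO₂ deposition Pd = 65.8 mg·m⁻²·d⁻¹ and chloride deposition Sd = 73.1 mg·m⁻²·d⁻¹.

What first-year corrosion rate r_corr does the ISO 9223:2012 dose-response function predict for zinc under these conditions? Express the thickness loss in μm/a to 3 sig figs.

r_corr = 1.27 μm/a

zinc: temperature factor f = +0.038·(-3.0) = -0.1140
  SO₂ term: 0.0129·65.8^0.44·exp(0.046·50-0.1140) = 0.7244
  Sd branch = 0.0175·Sd^0.57·e^(0.008·RH+0.085·T) = 0.5465 μm/a
  sum: 0.7244 + 0.5465 → r_corr = 1.271 μm/a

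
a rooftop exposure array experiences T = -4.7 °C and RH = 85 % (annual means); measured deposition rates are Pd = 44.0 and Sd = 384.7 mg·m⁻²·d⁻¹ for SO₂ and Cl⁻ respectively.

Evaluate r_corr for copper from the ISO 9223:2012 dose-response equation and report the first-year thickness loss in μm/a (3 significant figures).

copper: f(T) = +0.126·(T−10) [T≤10 °C] = -1.8522
  sulphur-dioxide contribution → 0.3351 μm/a
  chloride contribution → 0.8662 μm/a
  ⇒ r_corr(copper) = 1.201 μm/a

r_corr = 1.20 μm/a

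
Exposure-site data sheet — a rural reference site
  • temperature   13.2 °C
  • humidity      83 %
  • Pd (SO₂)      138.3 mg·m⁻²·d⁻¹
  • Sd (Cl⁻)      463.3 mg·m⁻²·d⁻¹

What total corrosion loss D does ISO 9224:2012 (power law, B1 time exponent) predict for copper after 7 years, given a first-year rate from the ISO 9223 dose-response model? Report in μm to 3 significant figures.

D(7) = 14.7 μm

copper: f(T) = -0.080·(T−10) [T>10 °C] = -0.2560
  SO₂ term: 0.0053·138.3^0.26·exp(0.059·83-0.2560) = 1.979
  Cl⁻ term: 0.01025·463.3^0.27·exp(0.036·83+0.049·13.2) = 2.037
  sum: 1.979 + 2.037 → r_corr = 4.016 μm/a
Long-term exponent b (ISO 9224 Table 2, B1) = 0.667
  D(7) = 4.016 × 7^0.667 = 4.016 × 3.662 = 14.71 μm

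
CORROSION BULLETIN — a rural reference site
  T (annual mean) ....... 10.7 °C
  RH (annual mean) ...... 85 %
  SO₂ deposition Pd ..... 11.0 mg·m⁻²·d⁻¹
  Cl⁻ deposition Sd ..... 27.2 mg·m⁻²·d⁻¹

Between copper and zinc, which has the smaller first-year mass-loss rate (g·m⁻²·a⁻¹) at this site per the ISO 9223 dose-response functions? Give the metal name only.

copper: temperature factor f = -0.080·(0.7) = -0.0560
  Pd branch = 0.0053·Pd^0.26·e^(0.059·RH+f) = 1.408 μm/a
  Cl⁻ term: 0.01025·27.2^0.27·exp(0.036·85+0.049·10.7) = 0.9009
  r_corr = 1.408 + 0.9009 = 2.309 μm/a
  mass loss = 2.309 μm/a × 8.96 g/cm³ = 20.69 g·m⁻²·a⁻¹
zinc: T>10 °C ⇒ hinge -0.071·(10.7−10) = -0.0497
  Pd branch = 0.0129·Pd^0.44·e^(0.046·RH+f) = 1.759 μm/a
  Cl⁻ term: 0.0175·27.2^0.57·exp(0.008·85+0.085·10.7) = 0.5637
  r_corr = 1.759 + 0.5637 = 2.323 μm/a
  mass loss = 2.323 μm/a × 7.14 g/cm³ = 16.59 g·m⁻²·a⁻¹
Ordering by g·m⁻²·a⁻¹: copper (20.7) > zinc (16.6)

zinc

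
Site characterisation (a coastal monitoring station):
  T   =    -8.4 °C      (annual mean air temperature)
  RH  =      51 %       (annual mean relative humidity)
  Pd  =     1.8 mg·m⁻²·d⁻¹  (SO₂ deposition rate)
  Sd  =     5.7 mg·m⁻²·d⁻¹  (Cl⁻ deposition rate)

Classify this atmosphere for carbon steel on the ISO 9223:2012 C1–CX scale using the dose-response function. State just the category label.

carbon steel: T≤10 °C ⇒ hinge +0.150·(-8.4−10) = -2.7600
  SO₂ term: 1.77·1.8^0.52·exp(0.02·51-2.7600) = 0.4217
  Cl⁻ term: 0.102·5.7^0.62·exp(0.033·51+0.04·-8.4) = 1.154
  r_corr = 0.4217 + 1.154 = 1.576 μm/a
ISO 9223 Table 2 (carbon steel): 1.3 < 1.58 ≤ 25 μm/a ⇒ C2

C2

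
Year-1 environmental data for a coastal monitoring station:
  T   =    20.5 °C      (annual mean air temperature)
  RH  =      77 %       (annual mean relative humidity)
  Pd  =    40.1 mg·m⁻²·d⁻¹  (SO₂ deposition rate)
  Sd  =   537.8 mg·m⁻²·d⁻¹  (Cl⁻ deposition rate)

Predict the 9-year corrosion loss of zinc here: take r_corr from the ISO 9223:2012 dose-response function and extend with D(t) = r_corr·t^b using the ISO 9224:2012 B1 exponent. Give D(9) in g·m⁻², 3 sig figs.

D(9) = 330 g·m⁻²

zinc: f(T) = -0.071·(T−10) [T>10 °C] = -0.7455
  SO₂ term: 0.0129·40.1^0.44·exp(0.046·77-0.7455) = 1.073
  Sd branch = 0.0175·Sd^0.57·e^(0.008·RH+0.085·T) = 6.665 μm/a
  sum: 1.073 + 6.665 → r_corr = 7.737 μm/a
Power-law: D(9) = r_corr · 9^0.813
  D(9) = 7.737 × 9^0.813 = 7.737 × 5.968 = 46.17 μm
  Mass loss = 46.17 μm × 7.14 g/cm³ = 329.7 g·m⁻²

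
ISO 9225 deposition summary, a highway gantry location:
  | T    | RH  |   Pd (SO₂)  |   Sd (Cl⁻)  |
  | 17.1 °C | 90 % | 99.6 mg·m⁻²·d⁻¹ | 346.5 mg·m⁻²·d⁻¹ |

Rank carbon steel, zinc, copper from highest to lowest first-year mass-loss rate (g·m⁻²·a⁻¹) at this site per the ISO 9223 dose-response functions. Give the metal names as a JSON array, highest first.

["carbon steel", "zinc", "copper"]

carbon steel: f(T) = -0.054·(T−10) [T>10 °C] = -0.3834
  Pd branch = 1.77·Pd^0.52·e^(0.02·RH+f) = 79.85 μm/a
  Sd branch = 0.102·Sd^0.62·e^(0.033·RH+0.04·T) = 148 μm/a
  sum: 79.85 + 148 → r_corr = 227.8 μm/a
  mass loss = 227.8 μm/a × 7.85 g/cm³ = 1788 g·m⁻²·a⁻¹
zinc: temperature factor f = -0.071·(7.1) = -0.5041
  Pd branch = 0.0129·Pd^0.44·e^(0.046·RH+f) = 3.706 μm/a
  Cl⁻ term: 0.0175·346.5^0.57·exp(0.008·90+0.085·17.1) = 4.311
  sum: 3.706 + 4.311 → r_corr = 8.017 μm/a
  mass loss = 8.017 μm/a × 7.14 g/cm³ = 57.24 g·m⁻²·a⁻¹
copper: f(T) = -0.080·(T−10) [T>10 °C] = -0.5680
  SO₂ term: 0.0053·99.6^0.26·exp(0.059·90-0.5680) = 2.01
  Cl⁻ term: 0.01025·346.5^0.27·exp(0.036·90+0.049·17.1) = 2.934
  r_corr = 2.01 + 2.934 = 4.944 μm/a
  mass loss = 4.944 μm/a × 8.96 g/cm³ = 44.3 g·m⁻²·a⁻¹
Ordering by g·m⁻²·a⁻¹: carbon steel (1790) > zinc (57.2) > copper (44.3)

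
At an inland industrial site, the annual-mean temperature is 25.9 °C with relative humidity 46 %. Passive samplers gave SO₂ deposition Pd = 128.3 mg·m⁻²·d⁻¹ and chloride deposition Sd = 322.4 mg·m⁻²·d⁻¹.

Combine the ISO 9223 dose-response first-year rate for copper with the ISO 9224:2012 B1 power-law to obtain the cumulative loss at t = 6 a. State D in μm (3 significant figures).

D(6) = 3.26 μm

copper: temperature factor f = -0.080·(15.9) = -1.2720
  Pd branch = 0.0053·Pd^0.26·e^(0.059·RH+f) = 0.07919 μm/a
  Cl⁻ term: 0.01025·322.4^0.27·exp(0.036·46+0.049·25.9) = 0.9085
  r_corr = 0.07919 + 0.9085 = 0.9877 μm/a
ISO 9224: D(t) = r_corr · t^b with b = 0.667 (copper, B1)
  D(6) = 0.9877 × 6^0.667 = 0.9877 × 3.304 = 3.263 μm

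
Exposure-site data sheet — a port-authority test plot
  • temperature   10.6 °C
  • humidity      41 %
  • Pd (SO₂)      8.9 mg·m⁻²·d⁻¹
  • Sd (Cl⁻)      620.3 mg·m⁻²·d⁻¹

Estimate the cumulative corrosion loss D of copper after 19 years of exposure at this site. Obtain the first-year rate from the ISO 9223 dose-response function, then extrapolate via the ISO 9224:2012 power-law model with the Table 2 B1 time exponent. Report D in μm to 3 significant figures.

copper: f(T) = -0.080·(T−10) [T>10 °C] = -0.0480
  Pd branch = 0.0053·Pd^0.26·e^(0.059·RH+f) = 0.1002 μm/a
  Cl⁻ term: 0.01025·620.3^0.27·exp(0.036·41+0.049·10.6) = 0.4279
  r_corr = 0.1002 + 0.4279 = 0.5281 μm/a
Long-term exponent b (ISO 9224 Table 2, B1) = 0.667
  D(19) = 0.5281 × 19^0.667 = 0.5281 × 7.127 = 3.764 μm

D(19) = 3.76 μm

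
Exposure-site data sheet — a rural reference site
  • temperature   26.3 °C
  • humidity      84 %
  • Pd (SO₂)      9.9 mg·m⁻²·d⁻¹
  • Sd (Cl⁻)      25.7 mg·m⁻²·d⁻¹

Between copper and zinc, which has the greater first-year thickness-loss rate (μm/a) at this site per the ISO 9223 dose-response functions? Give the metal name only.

copper: T>10 °C ⇒ hinge -0.080·(26.3−10) = -1.3040
  Pd branch = 0.0053·Pd^0.26·e^(0.059·RH+f) = 0.3708 μm/a
  Sd branch = 0.01025·Sd^0.27·e^(0.036·RH+0.049·T) = 1.838 μm/a
  r_corr = 0.3708 + 1.838 = 2.209 μm/a
zinc: f(T) = -0.071·(T−10) [T>10 °C] = -1.1573
  SO₂ term: 0.0129·9.9^0.44·exp(0.046·84-1.1573) = 0.5299
  Cl⁻ term: 0.0175·25.7^0.57·exp(0.008·84+0.085·26.3) = 2.039
  r_corr = 0.5299 + 2.039 = 2.569 μm/a
Ordering by μm/a: zinc (2.57) > copper (2.21)

zinc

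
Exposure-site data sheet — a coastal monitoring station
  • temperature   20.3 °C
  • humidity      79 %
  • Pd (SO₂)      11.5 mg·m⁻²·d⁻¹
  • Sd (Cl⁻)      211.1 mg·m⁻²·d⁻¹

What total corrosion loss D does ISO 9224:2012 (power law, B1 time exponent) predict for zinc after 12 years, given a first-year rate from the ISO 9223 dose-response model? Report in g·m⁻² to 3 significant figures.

zinc: f(T) = -0.071·(T−10) [T>10 °C] = -0.7313
  SO₂ term: 0.0129·11.5^0.44·exp(0.046·79-0.7313) = 0.6885
  Sd branch = 0.0175·Sd^0.57·e^(0.008·RH+0.085·T) = 3.907 μm/a
  r_corr = 0.6885 + 3.907 = 4.596 μm/a
Power-law: D(12) = r_corr · 12^0.813
  D(12) = 4.596 × 12^0.813 = 4.596 × 7.54 = 34.65 μm
  Mass loss = 34.65 μm × 7.14 g/cm³ = 247.4 g·m⁻²

D(12) = 247 g·m⁻²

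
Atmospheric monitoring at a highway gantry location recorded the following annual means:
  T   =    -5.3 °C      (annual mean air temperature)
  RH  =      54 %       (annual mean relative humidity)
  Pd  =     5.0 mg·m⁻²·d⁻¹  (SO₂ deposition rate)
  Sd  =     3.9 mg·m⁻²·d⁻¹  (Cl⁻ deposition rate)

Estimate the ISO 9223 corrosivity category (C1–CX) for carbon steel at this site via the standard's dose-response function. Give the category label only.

carbon steel: f(T) = +0.150·(T−10) [T≤10 °C] = -2.2950
  SO₂ term: 1.77·5.0^0.52·exp(0.02·54-2.2950) = 1.213
  Cl⁻ term: 0.102·3.9^0.62·exp(0.033·54+0.04·-5.3) = 1.14
  r_corr = 1.213 + 1.14 = 2.353 μm/a
2.35 μm/a falls in (1.3, 25] for carbon steel → category C2

C2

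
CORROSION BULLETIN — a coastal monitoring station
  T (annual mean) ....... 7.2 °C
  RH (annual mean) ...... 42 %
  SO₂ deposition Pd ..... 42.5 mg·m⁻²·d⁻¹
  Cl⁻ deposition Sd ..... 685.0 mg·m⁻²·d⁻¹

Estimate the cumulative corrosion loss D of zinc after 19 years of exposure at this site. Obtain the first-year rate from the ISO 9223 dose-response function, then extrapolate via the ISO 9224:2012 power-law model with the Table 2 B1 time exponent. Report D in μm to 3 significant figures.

zinc: f(T) = +0.038·(T−10) [T≤10 °C] = -0.1064
  Pd branch = 0.0129·Pd^0.44·e^(0.046·RH+f) = 0.4168 μm/a
  Cl⁻ term: 0.0175·685.0^0.57·exp(0.008·42+0.085·7.2) = 1.867
  r_corr = 0.4168 + 1.867 = 2.284 μm/a
Long-term exponent b (ISO 9224 Table 2, B1) = 0.813
  D(19) = 2.284 × 19^0.813 = 2.284 × 10.96 = 25.02 μm

D(19) = 25.0 μm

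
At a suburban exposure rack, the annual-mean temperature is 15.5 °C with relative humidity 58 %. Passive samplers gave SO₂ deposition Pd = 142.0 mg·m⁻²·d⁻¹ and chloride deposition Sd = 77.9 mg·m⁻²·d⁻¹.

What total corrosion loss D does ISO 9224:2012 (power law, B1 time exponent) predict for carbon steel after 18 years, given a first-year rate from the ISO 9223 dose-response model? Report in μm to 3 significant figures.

carbon steel: f(T) = -0.054·(T−10) [T>10 °C] = -0.2970
  sulphur-dioxide contribution → 55.2 μm/a
  chloride contribution → 19.14 μm/a
  ⇒ r_corr(carbon steel) = 74.34 μm/a
Power-law: D(18) = r_corr · 18^0.523
  D(18) = 74.34 × 18^0.523 = 74.34 × 4.534 = 337.1 μm

D(18) = 337 μm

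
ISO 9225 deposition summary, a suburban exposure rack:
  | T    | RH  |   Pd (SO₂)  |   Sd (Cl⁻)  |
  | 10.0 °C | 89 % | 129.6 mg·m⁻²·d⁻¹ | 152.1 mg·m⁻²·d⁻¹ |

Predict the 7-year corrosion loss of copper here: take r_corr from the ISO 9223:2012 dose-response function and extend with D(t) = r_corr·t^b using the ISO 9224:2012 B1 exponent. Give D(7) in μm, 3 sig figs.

D(7) = 19.0 μm

copper: temperature factor f = +0.126·(0.0) = +0.0000
  sulphur-dioxide contribution → 3.581 μm/a
  chloride contribution → 1.6 μm/a
  ⇒ r_corr(copper) = 5.181 μm/a
Power-law: D(7) = r_corr · 7^0.667
  D(7) = 5.181 × 7^0.667 = 5.181 × 3.662 = 18.97 μm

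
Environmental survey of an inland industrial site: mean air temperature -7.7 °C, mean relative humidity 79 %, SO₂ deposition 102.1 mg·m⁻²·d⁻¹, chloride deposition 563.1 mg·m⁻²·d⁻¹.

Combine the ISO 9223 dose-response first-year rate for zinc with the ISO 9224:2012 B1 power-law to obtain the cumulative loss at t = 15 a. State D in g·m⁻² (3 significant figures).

D(15) = 164 g·m⁻²

zinc: temperature factor f = +0.038·(-17.7) = -0.6726
  Pd branch = 0.0129·Pd^0.44·e^(0.046·RH+f) = 1.908 μm/a
  Sd branch = 0.0175·Sd^0.57·e^(0.008·RH+0.085·T) = 0.6326 μm/a
  sum: 1.908 + 0.6326 → r_corr = 2.541 μm/a
Power-law: D(15) = r_corr · 15^0.813
  D(15) = 2.541 × 15^0.813 = 2.541 × 9.04 = 22.97 μm
  Mass loss = 22.97 μm × 7.14 g/cm³ = 164 g·m⁻²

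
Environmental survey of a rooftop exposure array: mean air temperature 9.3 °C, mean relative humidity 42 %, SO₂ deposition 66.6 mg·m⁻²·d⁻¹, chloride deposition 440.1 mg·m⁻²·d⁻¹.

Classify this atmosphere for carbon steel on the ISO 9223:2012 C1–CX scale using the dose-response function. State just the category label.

carbon steel: T≤10 °C ⇒ hinge +0.150·(9.3−10) = -0.1050
  Pd branch = 1.77·Pd^0.52·e^(0.02·RH+f) = 32.76 μm/a
  Sd branch = 0.102·Sd^0.62·e^(0.033·RH+0.04·T) = 25.77 μm/a
  sum: 32.76 + 25.77 → r_corr = 58.53 μm/a
58.5 μm/a falls in (50, 80] for carbon steel → category C4

C4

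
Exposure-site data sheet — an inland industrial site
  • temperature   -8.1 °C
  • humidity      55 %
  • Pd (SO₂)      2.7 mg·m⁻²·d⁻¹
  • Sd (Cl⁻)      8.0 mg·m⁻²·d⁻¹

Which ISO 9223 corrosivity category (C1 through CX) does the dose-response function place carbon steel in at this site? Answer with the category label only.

C2

carbon steel: temperature factor f = +0.150·(-18.1) = -2.7150
  SO₂ term: 1.77·2.7^0.52·exp(0.02·55-2.7150) = 0.5901
  Cl⁻ term: 0.102·8.0^0.62·exp(0.033·55+0.04·-8.1) = 1.645
  sum: 0.5901 + 1.645 → r_corr = 2.235 μm/a
2.23 μm/a falls in (1.3, 25] for carbon steel → category C2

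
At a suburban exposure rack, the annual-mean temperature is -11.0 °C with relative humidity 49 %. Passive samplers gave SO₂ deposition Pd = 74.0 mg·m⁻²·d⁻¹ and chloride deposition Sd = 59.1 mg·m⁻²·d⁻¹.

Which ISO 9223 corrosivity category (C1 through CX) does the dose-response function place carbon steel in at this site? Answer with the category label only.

carbon steel: temperature factor f = +0.150·(-21.0) = -3.1500
  Pd branch = 1.77·Pd^0.52·e^(0.02·RH+f) = 1.895 μm/a
  Sd branch = 0.102·Sd^0.62·e^(0.033·RH+0.04·T) = 4.151 μm/a
  r_corr = 1.895 + 4.151 = 6.046 μm/a
Category bounds: 1.3…25 μm/a bracket r_corr ⇒ C2

C2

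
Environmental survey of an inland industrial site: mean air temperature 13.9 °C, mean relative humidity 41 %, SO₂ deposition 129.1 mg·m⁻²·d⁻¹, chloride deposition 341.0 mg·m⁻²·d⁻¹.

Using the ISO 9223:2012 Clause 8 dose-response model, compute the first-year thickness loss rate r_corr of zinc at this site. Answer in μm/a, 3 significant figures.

r_corr = 2.75 μm/a

zinc: temperature factor f = -0.071·(3.9) = -0.2769
  SO₂ term: 0.0129·129.1^0.44·exp(0.046·41-0.2769) = 0.5473
  Cl⁻ term: 0.0175·341.0^0.57·exp(0.008·41+0.085·13.9) = 2.199
  sum: 0.5473 + 2.199 → r_corr = 2.747 μm/a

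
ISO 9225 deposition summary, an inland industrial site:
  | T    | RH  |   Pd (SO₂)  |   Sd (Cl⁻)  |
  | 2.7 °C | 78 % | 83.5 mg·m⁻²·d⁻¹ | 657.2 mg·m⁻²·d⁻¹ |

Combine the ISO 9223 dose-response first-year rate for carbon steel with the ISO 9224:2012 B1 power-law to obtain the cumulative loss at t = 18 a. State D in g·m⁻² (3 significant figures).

carbon steel: T≤10 °C ⇒ hinge +0.150·(2.7−10) = -1.0950
  Pd branch = 1.77·Pd^0.52·e^(0.02·RH+f) = 28.13 μm/a
  Cl⁻ term: 0.102·657.2^0.62·exp(0.033·78+0.04·2.7) = 83.24
  sum: 28.13 + 83.24 → r_corr = 111.4 μm/a
Long-term exponent b (ISO 9224 Table 2, B1) = 0.523
  D(18) = 111.4 × 18^0.523 = 111.4 × 4.534 = 505 μm
  Mass loss = 505 μm × 7.85 g/cm³ = 3964 g·m⁻²

D(18) = 3.96e+03 g·m⁻²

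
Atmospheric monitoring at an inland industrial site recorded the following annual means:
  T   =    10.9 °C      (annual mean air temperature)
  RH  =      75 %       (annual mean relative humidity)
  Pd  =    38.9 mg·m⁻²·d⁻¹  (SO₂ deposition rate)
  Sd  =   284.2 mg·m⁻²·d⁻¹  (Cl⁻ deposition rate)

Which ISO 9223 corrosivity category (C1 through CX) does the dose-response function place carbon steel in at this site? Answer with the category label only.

carbon steel: f(T) = -0.054·(T−10) [T>10 °C] = -0.0486
  sulphur-dioxide contribution → 50.71 μm/a
  chloride contribution → 62.24 μm/a
  total first-year rate 112.9 μm/a
Category bounds: 80…200 μm/a bracket r_corr ⇒ C5

C5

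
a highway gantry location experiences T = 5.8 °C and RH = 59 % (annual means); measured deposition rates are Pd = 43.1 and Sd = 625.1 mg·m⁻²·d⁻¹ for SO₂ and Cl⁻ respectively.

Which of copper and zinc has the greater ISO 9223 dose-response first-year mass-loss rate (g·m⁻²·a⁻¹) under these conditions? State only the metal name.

zinc

copper: temperature factor f = +0.126·(-4.2) = -0.5292
  Pd branch = 0.0053·Pd^0.26·e^(0.059·RH+f) = 0.2699 μm/a
  Sd branch = 0.01025·Sd^0.27·e^(0.036·RH+0.049·T) = 0.6479 μm/a
  sum: 0.2699 + 0.6479 → r_corr = 0.9178 μm/a
  mass loss = 0.9178 μm/a × 8.96 g/cm³ = 8.223 g·m⁻²·a⁻¹
zinc: temperature factor f = +0.038·(-4.2) = -0.1596
  SO₂ term: 0.0129·43.1^0.44·exp(0.046·59-0.1596) = 0.8692
  Sd branch = 0.0175·Sd^0.57·e^(0.008·RH+0.085·T) = 1.802 μm/a
  sum: 0.8692 + 1.802 → r_corr = 2.671 μm/a
  mass loss = 2.671 μm/a × 7.14 g/cm³ = 19.07 g·m⁻²·a⁻¹
Ordering by g·m⁻²·a⁻¹: zinc (19.1) > copper (8.22)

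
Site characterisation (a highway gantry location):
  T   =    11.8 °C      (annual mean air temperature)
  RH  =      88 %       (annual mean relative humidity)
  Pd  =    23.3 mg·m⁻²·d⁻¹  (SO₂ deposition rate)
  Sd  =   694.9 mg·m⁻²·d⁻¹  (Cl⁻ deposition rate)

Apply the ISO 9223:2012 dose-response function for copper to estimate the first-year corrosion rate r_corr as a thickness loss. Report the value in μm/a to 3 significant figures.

copper: temperature factor f = -0.080·(1.8) = -0.1440
  SO₂ term: 0.0053·23.3^0.26·exp(0.059·88-0.1440) = 1.871
  Sd branch = 0.01025·Sd^0.27·e^(0.036·RH+0.049·T) = 2.541 μm/a
  r_corr = 1.871 + 2.541 = 4.412 μm/a

r_corr = 4.41 μm/a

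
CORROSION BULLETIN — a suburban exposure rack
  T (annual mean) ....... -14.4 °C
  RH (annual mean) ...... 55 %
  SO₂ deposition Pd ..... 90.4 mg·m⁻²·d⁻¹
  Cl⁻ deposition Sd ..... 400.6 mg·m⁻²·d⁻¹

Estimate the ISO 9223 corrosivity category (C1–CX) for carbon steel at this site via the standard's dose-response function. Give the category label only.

C2

carbon steel: temperature factor f = +0.150·(-24.4) = -3.6600
  SO₂ term: 1.77·90.4^0.52·exp(0.02·55-3.6600) = 1.424
  Cl⁻ term: 0.102·400.6^0.62·exp(0.033·55+0.04·-14.4) = 14.47
  sum: 1.424 + 14.47 → r_corr = 15.89 μm/a
Category bounds: 1.3…25 μm/a bracket r_corr ⇒ C2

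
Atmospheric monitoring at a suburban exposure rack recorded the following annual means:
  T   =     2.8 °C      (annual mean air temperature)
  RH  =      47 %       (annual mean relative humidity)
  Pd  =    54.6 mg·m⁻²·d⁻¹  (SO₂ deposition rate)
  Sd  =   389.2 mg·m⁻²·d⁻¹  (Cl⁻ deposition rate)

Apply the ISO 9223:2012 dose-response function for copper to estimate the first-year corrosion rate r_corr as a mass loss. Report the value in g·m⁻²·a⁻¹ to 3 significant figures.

copper: T≤10 °C ⇒ hinge +0.126·(2.8−10) = -0.9072
  SO₂ term: 0.0053·54.6^0.26·exp(0.059·47-0.9072) = 0.09688
  Cl⁻ term: 0.01025·389.2^0.27·exp(0.036·47+0.049·2.8) = 0.3195
  sum: 0.09688 + 0.3195 → r_corr = 0.4164 μm/a
Convert to mass loss: 0.4164 μm/a × 8.96 g/cm³ = 3.731 g·m⁻²·a⁻¹

r_corr = 3.73 g·m⁻²·a⁻¹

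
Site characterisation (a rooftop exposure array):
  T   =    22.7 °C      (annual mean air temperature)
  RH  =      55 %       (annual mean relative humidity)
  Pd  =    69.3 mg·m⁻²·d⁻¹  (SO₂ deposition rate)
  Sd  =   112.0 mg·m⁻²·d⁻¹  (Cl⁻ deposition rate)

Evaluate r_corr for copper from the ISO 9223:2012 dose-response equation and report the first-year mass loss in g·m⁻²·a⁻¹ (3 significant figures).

r_corr = 8.56 g·m⁻²·a⁻¹

copper: f(T) = -0.080·(T−10) [T>10 °C] = -1.0160
  SO₂ term: 0.0053·69.3^0.26·exp(0.059·55-1.0160) = 0.1482
  Cl⁻ term: 0.01025·112.0^0.27·exp(0.036·55+0.049·22.7) = 0.8072
  sum: 0.1482 + 0.8072 → r_corr = 0.9554 μm/a
Convert to mass loss: 0.9554 μm/a × 8.96 g/cm³ = 8.561 g·m⁻²·a⁻¹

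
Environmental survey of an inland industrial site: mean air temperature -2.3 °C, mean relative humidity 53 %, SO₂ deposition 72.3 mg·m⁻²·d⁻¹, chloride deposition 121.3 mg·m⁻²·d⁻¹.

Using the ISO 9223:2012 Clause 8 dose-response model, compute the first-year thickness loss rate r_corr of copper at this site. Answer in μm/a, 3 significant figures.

r_corr = 0.304 μm/a

copper: temperature factor f = +0.126·(-12.3) = -1.5498
  SO₂ term: 0.0053·72.3^0.26·exp(0.059·53-1.5498) = 0.07809
  Sd branch = 0.01025·Sd^0.27·e^(0.036·RH+0.049·T) = 0.2255 μm/a
  r_corr = 0.07809 + 0.2255 = 0.3035 μm/a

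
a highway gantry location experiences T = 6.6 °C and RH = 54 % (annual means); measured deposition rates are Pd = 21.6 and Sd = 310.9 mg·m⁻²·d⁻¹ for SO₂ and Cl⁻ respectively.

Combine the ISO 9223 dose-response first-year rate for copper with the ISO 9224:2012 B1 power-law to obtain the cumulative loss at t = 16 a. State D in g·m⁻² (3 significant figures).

D(16) = 37.1 g·m⁻²

copper: T≤10 °C ⇒ hinge +0.126·(6.6−10) = -0.4284
  SO₂ term: 0.0053·21.6^0.26·exp(0.059·54-0.4284) = 0.1857
  Cl⁻ term: 0.01025·310.9^0.27·exp(0.036·54+0.049·6.6) = 0.4661
  r_corr = 0.1857 + 0.4661 = 0.6518 μm/a
ISO 9224: D(t) = r_corr · t^b with b = 0.667 (copper, B1)
  D(16) = 0.6518 × 16^0.667 = 0.6518 × 6.355 = 4.142 μm
  Mass loss = 4.142 μm × 8.96 g/cm³ = 37.12 g·m⁻²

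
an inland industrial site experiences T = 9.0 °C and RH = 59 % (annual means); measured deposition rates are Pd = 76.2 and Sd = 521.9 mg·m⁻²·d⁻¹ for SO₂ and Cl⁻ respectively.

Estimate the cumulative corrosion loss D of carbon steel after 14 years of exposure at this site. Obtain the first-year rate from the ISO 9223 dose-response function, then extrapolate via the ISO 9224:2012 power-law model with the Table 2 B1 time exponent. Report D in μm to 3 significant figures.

D(14) = 385 μm

carbon steel: temperature factor f = +0.150·(-1.0) = -0.1500
  SO₂ term: 1.77·76.2^0.52·exp(0.02·59-0.1500) = 47.2
  Cl⁻ term: 0.102·521.9^0.62·exp(0.033·59+0.04·9.0) = 49.59
  r_corr = 47.2 + 49.59 = 96.79 μm/a
Long-term exponent b (ISO 9224 Table 2, B1) = 0.523
  D(14) = 96.79 × 14^0.523 = 96.79 × 3.976 = 384.8 μm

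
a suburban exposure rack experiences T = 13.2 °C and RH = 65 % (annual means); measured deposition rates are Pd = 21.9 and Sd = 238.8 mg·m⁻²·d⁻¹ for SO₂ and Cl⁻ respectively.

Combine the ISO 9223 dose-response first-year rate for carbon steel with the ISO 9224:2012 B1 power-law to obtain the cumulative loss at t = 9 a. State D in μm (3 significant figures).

carbon steel: T>10 °C ⇒ hinge -0.054·(13.2−10) = -0.1728
  Pd branch = 1.77·Pd^0.52·e^(0.02·RH+f) = 27.2 μm/a
  Sd branch = 0.102·Sd^0.62·e^(0.033·RH+0.04·T) = 44.04 μm/a
  sum: 27.2 + 44.04 → r_corr = 71.24 μm/a
Long-term exponent b (ISO 9224 Table 2, B1) = 0.523
  D(9) = 71.24 × 9^0.523 = 71.24 × 3.156 = 224.8 μm

D(9) = 225 μm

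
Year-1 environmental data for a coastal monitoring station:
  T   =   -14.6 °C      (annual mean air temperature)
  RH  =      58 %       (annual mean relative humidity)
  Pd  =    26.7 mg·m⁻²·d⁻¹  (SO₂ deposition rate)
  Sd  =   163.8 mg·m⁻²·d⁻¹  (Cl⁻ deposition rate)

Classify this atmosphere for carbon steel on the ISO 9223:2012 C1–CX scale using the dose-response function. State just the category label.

carbon steel: f(T) = +0.150·(T−10) [T≤10 °C] = -3.6900
  Pd branch = 1.77·Pd^0.52·e^(0.02·RH+f) = 0.778 μm/a
  Sd branch = 0.102·Sd^0.62·e^(0.033·RH+0.04·T) = 9.101 μm/a
  sum: 0.778 + 9.101 → r_corr = 9.879 μm/a
9.88 μm/a falls in (1.3, 25] for carbon steel → category C2

C2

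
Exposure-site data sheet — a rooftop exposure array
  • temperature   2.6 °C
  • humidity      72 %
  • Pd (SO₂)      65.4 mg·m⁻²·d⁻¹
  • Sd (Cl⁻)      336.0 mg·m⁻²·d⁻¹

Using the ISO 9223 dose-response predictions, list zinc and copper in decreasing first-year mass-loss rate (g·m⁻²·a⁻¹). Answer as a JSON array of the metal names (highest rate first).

["zinc", "copper"]

zinc: f(T) = +0.038·(T−10) [T≤10 °C] = -0.2812
  SO₂ term: 0.0129·65.4^0.44·exp(0.046·72-0.2812) = 1.682
  Cl⁻ term: 0.0175·336.0^0.57·exp(0.008·72+0.085·2.6) = 1.07
  sum: 1.682 + 1.07 → r_corr = 2.751 μm/a
  mass loss = 2.751 μm/a × 7.14 g/cm³ = 19.64 g·m⁻²·a⁻¹
copper: temperature factor f = +0.126·(-7.4) = -0.9324
  Pd branch = 0.0053·Pd^0.26·e^(0.059·RH+f) = 0.4328 μm/a
  Sd branch = 0.01025·Sd^0.27·e^(0.036·RH+0.049·T) = 0.7479 μm/a
  sum: 0.4328 + 0.7479 → r_corr = 1.181 μm/a
  mass loss = 1.181 μm/a × 8.96 g/cm³ = 10.58 g·m⁻²·a⁻¹
Ordering by g·m⁻²·a⁻¹: zinc (19.6) > copper (10.6)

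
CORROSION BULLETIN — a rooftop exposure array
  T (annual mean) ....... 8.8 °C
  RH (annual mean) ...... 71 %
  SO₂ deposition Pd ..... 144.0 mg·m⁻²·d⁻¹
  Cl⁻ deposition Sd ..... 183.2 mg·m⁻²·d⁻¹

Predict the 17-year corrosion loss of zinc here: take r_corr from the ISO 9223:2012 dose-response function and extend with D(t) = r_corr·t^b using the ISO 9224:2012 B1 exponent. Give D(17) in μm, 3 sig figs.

D(17) = 41.5 μm

zinc: temperature factor f = +0.038·(-1.2) = -0.0456
  Pd branch = 0.0129·Pd^0.44·e^(0.046·RH+f) = 2.877 μm/a
  Cl⁻ term: 0.0175·183.2^0.57·exp(0.008·71+0.085·8.8) = 1.272
  sum: 2.877 + 1.272 → r_corr = 4.148 μm/a
ISO 9224: D(t) = r_corr · t^b with b = 0.813 (zinc, B1)
  D(17) = 4.148 × 17^0.813 = 4.148 × 10.01 = 41.52 μm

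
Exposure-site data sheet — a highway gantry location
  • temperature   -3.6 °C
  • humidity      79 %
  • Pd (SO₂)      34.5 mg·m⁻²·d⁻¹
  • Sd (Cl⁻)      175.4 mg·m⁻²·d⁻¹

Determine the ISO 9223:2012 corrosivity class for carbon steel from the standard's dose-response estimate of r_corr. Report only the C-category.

C3

carbon steel: temperature factor f = +0.150·(-13.6) = -2.0400
  sulphur-dioxide contribution → 7.045 μm/a
  chloride contribution → 29.48 μm/a
  ⇒ r_corr(carbon steel) = 36.53 μm/a
ISO 9223 Table 2 (carbon steel): 25 < 36.5 ≤ 50 μm/a ⇒ C3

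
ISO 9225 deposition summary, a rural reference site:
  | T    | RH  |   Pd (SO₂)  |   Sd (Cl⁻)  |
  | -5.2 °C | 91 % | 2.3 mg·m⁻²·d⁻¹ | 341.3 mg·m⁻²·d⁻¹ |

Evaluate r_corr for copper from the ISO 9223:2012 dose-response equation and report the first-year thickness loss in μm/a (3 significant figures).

r_corr = 1.22 μm/a

copper: temperature factor f = +0.126·(-15.2) = -1.9152
  Pd branch = 0.0053·Pd^0.26·e^(0.059·RH+f) = 0.2081 μm/a
  Cl⁻ term: 0.01025·341.3^0.27·exp(0.036·91+0.049·-5.2) = 1.016
  sum: 0.2081 + 1.016 → r_corr = 1.224 μm/a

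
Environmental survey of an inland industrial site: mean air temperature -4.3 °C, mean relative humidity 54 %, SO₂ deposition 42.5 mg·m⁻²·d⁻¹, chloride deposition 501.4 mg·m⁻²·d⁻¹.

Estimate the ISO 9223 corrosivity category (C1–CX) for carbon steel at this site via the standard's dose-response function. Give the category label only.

C3

carbon steel: T≤10 °C ⇒ hinge +0.150·(-4.3−10) = -2.1450
  Pd branch = 1.77·Pd^0.52·e^(0.02·RH+f) = 4.288 μm/a
  Cl⁻ term: 0.102·501.4^0.62·exp(0.033·54+0.04·-4.3) = 24.1
  sum: 4.288 + 24.1 → r_corr = 28.38 μm/a
ISO 9223 Table 2 (carbon steel): 25 < 28.4 ≤ 50 μm/a ⇒ C3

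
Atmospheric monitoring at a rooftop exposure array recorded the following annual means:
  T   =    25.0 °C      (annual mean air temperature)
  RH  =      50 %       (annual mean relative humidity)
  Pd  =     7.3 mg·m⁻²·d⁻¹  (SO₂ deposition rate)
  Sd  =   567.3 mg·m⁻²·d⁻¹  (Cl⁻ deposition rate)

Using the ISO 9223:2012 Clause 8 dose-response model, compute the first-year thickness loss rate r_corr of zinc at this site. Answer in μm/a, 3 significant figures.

zinc: T>10 °C ⇒ hinge -0.071·(25.0−10) = -1.0650
  Pd branch = 0.0129·Pd^0.44·e^(0.046·RH+f) = 0.1064 μm/a
  Cl⁻ term: 0.0175·567.3^0.57·exp(0.008·50+0.085·25.0) = 8.115
  r_corr = 0.1064 + 8.115 = 8.222 μm/a

r_corr = 8.22 μm/a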